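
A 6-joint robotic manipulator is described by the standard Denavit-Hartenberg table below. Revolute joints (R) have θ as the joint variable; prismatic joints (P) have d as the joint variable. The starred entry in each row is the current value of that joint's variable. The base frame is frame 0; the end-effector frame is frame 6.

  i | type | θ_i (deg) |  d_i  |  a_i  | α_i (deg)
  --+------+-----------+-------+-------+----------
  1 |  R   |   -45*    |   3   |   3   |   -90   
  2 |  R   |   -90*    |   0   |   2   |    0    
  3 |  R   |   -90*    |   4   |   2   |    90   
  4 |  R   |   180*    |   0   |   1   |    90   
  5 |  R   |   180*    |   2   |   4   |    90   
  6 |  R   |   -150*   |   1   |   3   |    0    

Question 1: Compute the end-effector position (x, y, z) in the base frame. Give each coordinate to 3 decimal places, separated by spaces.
3.605 2.759 4.000

after link 1: o_1 = (2.1213, -2.1213, 3.0000)
after link 2: o_2 = (2.1213, -2.1213, 5.0000)
after link 3: o_3 = (3.5355, 2.1213, 5.0000)
after link 4: o_4 = (4.2426, 1.4142, 5.0000)
after link 5: o_5 = (2.8284, 5.6569, 5.0000)
after link 6: o_6 = (3.6049, 2.7591, 4.0000)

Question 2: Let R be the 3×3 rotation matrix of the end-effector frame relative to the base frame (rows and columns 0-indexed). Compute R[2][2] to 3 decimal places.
End-effector z-axis (col 2 of R) = (0.0000,0.0000,-1.0000)
R[2][2] = -1.0000

-1.000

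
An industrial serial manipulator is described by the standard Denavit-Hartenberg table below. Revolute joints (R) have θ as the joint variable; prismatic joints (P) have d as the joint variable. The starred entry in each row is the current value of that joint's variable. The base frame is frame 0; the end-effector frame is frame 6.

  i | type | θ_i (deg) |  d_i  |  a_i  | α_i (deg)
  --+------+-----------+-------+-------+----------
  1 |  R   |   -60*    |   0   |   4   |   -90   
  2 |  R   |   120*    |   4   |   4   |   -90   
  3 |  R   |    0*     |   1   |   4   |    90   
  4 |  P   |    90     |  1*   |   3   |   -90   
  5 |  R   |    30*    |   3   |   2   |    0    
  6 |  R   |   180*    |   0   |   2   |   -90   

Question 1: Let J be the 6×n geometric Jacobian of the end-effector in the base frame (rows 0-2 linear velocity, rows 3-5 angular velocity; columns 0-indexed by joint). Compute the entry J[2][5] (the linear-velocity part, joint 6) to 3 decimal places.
0.500

axis z_5 = (0.2500,-0.4330,0.8660); lever o_n−o_5 = (1.6160,-0.7990,-0.8660)
cross product → J_v[:, 5] = (1.0670,1.6160,0.5000)
J_ω[:, 5] = z_5
entry J[2][5] = 0.5000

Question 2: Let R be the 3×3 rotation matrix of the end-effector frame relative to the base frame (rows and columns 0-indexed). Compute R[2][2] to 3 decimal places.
End-effector z-axis (col 2 of R) = (0.5335,0.8080,0.2500)
R[2][2] = 0.2500

0.250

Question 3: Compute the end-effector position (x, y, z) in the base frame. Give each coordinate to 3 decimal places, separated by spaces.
after link 1: o_1 = (2.0000, -3.4641, 0.0000)
after link 2: o_2 = (4.4641, 0.2679, -3.4641)
after link 3: o_3 = (3.0311, 2.7500, -6.4282)
after link 4: o_4 = (2.5981, 5.5000, -4.9282)
after link 5: o_5 = (1.7321, 5.0000, -1.4641)
after link 6: o_6 = (3.3481, 4.2010, -2.3301)

3.348 4.201 -2.330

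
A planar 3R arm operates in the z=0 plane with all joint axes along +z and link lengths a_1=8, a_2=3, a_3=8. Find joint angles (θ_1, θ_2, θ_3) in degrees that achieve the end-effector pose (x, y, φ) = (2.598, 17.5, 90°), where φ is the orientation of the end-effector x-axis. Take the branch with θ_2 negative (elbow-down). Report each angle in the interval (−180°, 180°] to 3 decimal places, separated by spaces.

wrist centre = target − a_3·(cos φ, sin φ) = (2.5980, 9.5000)
cos θ_2 = (96.9996−8²−3²)/(2·8·3) = 0.5000; θ_2 = -60.0005° (elbow-down)
β = atan2(9.5000,2.5980) = 74.7051°; ψ = atan2(-2.5981,9.5000) = -15.2955°
θ_1 = β − ψ = 90.0005°
θ_3 = φ − θ_1 − θ_2 = 60.0000° (wrapped to (-180°,180°])

90.001 -60.001 60.000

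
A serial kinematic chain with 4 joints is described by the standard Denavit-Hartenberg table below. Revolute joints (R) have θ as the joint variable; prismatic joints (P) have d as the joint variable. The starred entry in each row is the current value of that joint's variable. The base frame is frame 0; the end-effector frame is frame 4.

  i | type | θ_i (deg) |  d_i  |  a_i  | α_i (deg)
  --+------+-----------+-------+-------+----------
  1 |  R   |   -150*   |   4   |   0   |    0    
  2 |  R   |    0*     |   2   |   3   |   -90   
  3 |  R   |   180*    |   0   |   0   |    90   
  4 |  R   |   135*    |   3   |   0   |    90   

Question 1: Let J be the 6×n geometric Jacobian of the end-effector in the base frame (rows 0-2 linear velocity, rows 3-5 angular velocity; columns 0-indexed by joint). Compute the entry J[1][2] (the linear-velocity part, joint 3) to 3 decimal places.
1.500

axis z_2 = (0.5000,-0.8660,0.0000); lever o_n−o_2 = (0.0000,-0.0000,-3.0000)
cross product → J_v[:, 2] = (2.5981,1.5000,-0.0000)
J_ω[:, 2] = z_2
entry J[1][2] = 1.5000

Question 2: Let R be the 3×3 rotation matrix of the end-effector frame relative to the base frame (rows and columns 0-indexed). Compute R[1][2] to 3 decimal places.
End-effector z-axis (col 2 of R) = (0.9659,-0.2588,-0.0000)
R[1][2] = -0.2588

-0.259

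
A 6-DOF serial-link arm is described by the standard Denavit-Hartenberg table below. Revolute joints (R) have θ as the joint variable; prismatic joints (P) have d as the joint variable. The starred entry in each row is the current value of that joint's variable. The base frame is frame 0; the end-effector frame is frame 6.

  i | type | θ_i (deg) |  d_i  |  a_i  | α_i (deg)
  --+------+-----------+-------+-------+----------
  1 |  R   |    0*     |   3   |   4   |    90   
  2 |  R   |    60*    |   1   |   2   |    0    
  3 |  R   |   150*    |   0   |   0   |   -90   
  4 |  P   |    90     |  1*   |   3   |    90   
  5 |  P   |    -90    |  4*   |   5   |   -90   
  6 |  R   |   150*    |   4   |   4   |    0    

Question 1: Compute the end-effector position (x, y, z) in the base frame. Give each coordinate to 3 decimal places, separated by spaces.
after link 1: o_1 = (4.0000, 0.0000, 3.0000)
after link 2: o_2 = (5.0000, -1.0000, 4.7321)
after link 3: o_3 = (5.0000, -1.0000, 4.7321)
after link 4: o_4 = (5.5000, 2.0000, 3.8660)
after link 5: o_5 = (-0.4641, 2.0000, 6.1962)
after link 6: o_6 = (3.0000, 6.0000, 4.1962)

3.000 6.000 4.196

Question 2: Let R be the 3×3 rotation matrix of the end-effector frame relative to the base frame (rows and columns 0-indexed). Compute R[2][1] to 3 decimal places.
-0.866

End-effector y-axis (col 1 of R) = (-0.5000,-0.0000,-0.8660)
R[2][1] = -0.8660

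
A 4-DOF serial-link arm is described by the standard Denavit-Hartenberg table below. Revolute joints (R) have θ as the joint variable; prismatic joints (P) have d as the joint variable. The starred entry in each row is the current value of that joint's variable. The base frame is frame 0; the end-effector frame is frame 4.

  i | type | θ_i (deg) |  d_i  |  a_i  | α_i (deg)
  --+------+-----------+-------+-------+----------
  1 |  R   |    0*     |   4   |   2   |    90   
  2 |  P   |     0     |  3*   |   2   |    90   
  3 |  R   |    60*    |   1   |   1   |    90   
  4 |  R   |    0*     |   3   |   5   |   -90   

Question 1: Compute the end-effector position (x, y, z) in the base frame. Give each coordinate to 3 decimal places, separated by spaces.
after link 1: o_1 = (2.0000, 0.0000, 4.0000)
after link 2: o_2 = (4.0000, -3.0000, 4.0000)
after link 3: o_3 = (4.5000, -3.8660, 3.0000)
after link 4: o_4 = (9.5981, -6.6962, 3.0000)

9.598 -6.696 3.000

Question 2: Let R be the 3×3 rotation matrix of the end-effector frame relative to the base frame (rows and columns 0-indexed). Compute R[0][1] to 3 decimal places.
-0.866

End-effector y-axis (col 1 of R) = (-0.8660,-0.5000,0.0000)
R[0][1] = -0.8660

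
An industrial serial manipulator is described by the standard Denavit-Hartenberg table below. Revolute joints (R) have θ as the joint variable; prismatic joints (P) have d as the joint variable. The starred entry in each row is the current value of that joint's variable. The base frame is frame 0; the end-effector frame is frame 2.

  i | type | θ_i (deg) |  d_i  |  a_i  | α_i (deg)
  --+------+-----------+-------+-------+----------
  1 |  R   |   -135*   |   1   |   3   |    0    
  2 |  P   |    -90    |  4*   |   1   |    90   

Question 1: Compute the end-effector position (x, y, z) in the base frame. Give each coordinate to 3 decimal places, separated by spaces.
after link 1: o_1 = (-2.1213, -2.1213, 1.0000)
after link 2: o_2 = (-2.8284, -1.4142, 5.0000)

-2.828 -1.414 5.000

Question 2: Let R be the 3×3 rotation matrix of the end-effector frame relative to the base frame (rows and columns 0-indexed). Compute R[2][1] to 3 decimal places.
End-effector y-axis (col 1 of R) = (-0.0000,-0.0000,1.0000)
R[2][1] = 1.0000

1.000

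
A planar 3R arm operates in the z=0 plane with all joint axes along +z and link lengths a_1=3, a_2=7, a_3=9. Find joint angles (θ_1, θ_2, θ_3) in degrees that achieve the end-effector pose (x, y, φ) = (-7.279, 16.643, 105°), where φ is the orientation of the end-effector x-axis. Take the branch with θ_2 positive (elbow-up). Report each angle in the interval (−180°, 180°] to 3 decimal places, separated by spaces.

89.996 45.005 -30.001

wrist centre = target − a_3·(cos φ, sin φ) = (-4.9496, 7.9497)
cos θ_2 = (87.6960−3²−7²)/(2·3·7) = 0.7070; θ_2 = 45.0047° (elbow-up)
β = atan2(7.9497,-4.9496) = 121.9073°; ψ = atan2(4.9502,7.9493) = 31.9110°
θ_1 = β − ψ = 89.9962°
θ_3 = φ − θ_1 − θ_2 = -30.0009° (wrapped to (-180°,180°])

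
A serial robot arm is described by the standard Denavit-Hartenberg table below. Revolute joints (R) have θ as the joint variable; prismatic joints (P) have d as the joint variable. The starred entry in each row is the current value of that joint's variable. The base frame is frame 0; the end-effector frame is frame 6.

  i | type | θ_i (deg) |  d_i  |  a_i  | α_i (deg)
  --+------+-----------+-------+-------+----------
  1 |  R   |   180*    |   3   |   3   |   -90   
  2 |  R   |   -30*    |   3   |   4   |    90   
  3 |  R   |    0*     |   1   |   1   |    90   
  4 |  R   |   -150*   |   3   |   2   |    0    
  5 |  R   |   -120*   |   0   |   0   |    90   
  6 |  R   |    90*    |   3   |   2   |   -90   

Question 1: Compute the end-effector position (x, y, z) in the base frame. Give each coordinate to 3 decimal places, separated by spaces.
after link 1: o_1 = (-3.0000, 0.0000, 3.0000)
after link 2: o_2 = (-6.4641, -3.0000, 5.0000)
after link 3: o_3 = (-6.8301, -3.0000, 6.3660)
after link 4: o_4 = (-5.8301, 0.0000, 4.6340)
after link 5: o_5 = (-5.8301, 0.0000, 4.6340)
after link 6: o_6 = (-8.4282, 2.0000, 6.1340)

-8.428 2.000 6.134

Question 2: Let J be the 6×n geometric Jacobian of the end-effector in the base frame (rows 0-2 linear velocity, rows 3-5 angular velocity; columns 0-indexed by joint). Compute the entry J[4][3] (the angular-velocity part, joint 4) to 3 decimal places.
1.000

axis z_3 = (0.0000,1.0000,0.0000); lever o_n−o_3 = (-1.5981,5.0000,-0.2321)
cross product → J_v[:, 3] = (-0.2321,-0.0000,1.5981)
J_ω[:, 3] = z_3
entry J[4][3] = 1.0000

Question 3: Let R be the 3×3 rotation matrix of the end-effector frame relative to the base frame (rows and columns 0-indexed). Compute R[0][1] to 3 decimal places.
End-effector y-axis (col 1 of R) = (0.8660,-0.0000,-0.5000)
R[0][1] = 0.8660

0.866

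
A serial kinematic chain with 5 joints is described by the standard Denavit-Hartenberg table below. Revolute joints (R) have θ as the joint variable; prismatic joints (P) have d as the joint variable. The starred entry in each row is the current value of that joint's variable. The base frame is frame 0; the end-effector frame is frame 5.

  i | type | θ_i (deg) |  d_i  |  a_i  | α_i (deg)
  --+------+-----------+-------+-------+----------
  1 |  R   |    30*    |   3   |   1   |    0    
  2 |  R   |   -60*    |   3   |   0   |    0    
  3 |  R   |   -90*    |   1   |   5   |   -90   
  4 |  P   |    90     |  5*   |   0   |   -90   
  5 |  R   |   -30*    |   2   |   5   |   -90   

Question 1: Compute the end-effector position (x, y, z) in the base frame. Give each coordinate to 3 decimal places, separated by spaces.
after link 1: o_1 = (0.8660, 0.5000, 3.0000)
after link 2: o_2 = (0.8660, 0.5000, 6.0000)
after link 3: o_3 = (-1.6340, -3.8301, 7.0000)
after link 4: o_4 = (2.6962, -6.3301, 7.0000)
after link 5: o_5 = (5.8612, -5.8481, 2.6699)

5.861 -5.848 2.670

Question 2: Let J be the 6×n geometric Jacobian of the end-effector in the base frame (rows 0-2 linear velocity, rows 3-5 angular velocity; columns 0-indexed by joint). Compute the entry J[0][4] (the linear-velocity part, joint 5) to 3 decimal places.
axis z_4 = (0.5000,0.8660,-0.0000); lever o_n−o_4 = (3.1651,0.4821,-4.3301)
cross product → J_v[:, 4] = (-3.7500,2.1651,-2.5000)
J_ω[:, 4] = z_4
entry J[0][4] = -3.7500

-3.750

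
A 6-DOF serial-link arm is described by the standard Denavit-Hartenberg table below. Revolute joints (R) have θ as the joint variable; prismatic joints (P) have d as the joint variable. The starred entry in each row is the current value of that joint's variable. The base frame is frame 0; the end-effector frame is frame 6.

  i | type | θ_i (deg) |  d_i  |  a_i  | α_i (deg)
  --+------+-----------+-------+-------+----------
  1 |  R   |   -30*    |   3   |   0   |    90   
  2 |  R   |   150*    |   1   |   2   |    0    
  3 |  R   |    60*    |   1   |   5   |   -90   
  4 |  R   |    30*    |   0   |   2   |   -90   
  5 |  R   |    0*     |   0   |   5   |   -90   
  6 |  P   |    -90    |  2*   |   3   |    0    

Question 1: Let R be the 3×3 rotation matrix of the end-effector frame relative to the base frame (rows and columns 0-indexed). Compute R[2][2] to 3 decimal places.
End-effector z-axis (col 2 of R) = (-0.4330,0.2500,0.8660)
R[2][2] = 0.8660

0.866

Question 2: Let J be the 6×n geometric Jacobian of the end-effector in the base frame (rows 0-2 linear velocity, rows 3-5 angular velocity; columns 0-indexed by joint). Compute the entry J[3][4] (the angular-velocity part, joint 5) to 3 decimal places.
0.808

axis z_4 = (0.8080,0.5335,0.2500); lever o_n−o_4 = (-0.4396,6.1405,0.3170)
cross product → J_v[:, 4] = (-1.3660,-0.3660,5.1962)
J_ω[:, 4] = z_4
entry J[3][4] = 0.8080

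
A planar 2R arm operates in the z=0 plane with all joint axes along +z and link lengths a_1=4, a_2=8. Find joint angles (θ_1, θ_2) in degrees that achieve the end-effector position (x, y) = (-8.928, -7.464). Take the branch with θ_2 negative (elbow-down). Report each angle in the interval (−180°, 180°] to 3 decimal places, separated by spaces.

-119.994 -30.009

cos θ_2 = (135.4205−4²−8²)/(2·4·8) = 0.8659; θ_2 = -30.0092° (elbow-down)
β = atan2(-7.4640,-8.9280) = -140.1037°; ψ = atan2(-4.0011,10.9276) = -20.1101°
θ_1 = β − ψ = -119.9935°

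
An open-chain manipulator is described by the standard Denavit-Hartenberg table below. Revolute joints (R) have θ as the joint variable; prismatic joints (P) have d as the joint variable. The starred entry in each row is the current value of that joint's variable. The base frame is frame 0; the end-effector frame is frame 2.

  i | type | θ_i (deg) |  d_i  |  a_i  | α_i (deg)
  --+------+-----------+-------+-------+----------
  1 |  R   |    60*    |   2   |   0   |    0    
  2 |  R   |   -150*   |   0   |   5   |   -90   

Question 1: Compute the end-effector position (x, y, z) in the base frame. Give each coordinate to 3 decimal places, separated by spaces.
-0.000 -5.000 2.000

after link 1: o_1 = (0.0000, 0.0000, 2.0000)
after link 2: o_2 = (-0.0000, -5.0000, 2.0000)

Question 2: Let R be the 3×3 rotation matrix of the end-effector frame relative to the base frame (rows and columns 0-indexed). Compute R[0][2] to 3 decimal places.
1.000

End-effector z-axis (col 2 of R) = (1.0000,-0.0000,0.0000)
R[0][2] = 1.0000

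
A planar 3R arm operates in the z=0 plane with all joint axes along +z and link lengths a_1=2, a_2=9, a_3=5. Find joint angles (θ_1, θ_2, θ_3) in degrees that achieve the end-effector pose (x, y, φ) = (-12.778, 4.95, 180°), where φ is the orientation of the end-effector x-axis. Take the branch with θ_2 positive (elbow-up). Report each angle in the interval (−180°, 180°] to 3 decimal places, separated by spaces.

wrist centre = target − a_3·(cos φ, sin φ) = (-7.7780, 4.9500)
cos θ_2 = (84.9998−2²−9²)/(2·2·9) = -0.0000; θ_2 = 90.0003° (elbow-up)
β = atan2(4.9500,-7.7780) = 147.5269°; ψ = atan2(9.0000,1.9999) = 77.4715°
θ_1 = β − ψ = 70.0554°
θ_3 = φ − θ_1 − θ_2 = 19.9443° (wrapped to (-180°,180°])

70.055 90.000 19.944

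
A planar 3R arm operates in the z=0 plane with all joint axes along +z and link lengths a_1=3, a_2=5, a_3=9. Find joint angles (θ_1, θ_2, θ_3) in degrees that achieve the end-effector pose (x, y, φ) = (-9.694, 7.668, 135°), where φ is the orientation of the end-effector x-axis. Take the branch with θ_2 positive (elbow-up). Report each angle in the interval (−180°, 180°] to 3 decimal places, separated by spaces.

60.010 134.992 -60.003

wrist centre = target − a_3·(cos φ, sin φ) = (-3.3300, 1.3040)
cos θ_2 = (12.7897−3²−5²)/(2·3·5) = -0.7070; θ_2 = 134.9922° (elbow-up)
β = atan2(1.3040,-3.3300) = 158.6148°; ψ = atan2(3.5360,-0.5351) = 98.6045°
θ_1 = β − ψ = 60.0103°
θ_3 = φ − θ_1 − θ_2 = -60.0025° (wrapped to (-180°,180°])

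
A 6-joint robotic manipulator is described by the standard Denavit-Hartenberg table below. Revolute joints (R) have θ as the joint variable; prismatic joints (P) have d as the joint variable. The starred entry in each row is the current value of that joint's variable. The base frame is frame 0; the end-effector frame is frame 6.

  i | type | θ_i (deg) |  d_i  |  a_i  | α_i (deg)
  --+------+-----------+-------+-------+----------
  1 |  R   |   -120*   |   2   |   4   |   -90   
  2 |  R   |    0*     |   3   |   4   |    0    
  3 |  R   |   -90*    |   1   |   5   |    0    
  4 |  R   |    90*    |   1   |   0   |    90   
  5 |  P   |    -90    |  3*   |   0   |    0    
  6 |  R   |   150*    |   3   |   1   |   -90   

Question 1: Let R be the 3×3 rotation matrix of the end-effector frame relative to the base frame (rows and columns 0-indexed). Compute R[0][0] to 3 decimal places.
0.500

End-effector x-axis (col 0 of R) = (0.5000,-0.8660,-0.0000)
R[0][0] = 0.5000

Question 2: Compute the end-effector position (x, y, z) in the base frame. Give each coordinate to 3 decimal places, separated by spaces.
0.830 -10.294 13.000

after link 1: o_1 = (-2.0000, -3.4641, 2.0000)
after link 2: o_2 = (-1.4019, -8.4282, 2.0000)
after link 3: o_3 = (-0.5359, -8.9282, 7.0000)
after link 4: o_4 = (0.3301, -9.4282, 7.0000)
after link 5: o_5 = (0.3301, -9.4282, 10.0000)
after link 6: o_6 = (0.8301, -10.2942, 13.0000)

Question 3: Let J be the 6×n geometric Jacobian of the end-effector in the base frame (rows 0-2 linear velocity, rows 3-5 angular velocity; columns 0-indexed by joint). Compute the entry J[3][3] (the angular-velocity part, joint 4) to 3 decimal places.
0.866

axis z_3 = (0.8660,-0.5000,0.0000); lever o_n−o_3 = (1.3660,-1.3660,6.0000)
cross product → J_v[:, 3] = (-3.0000,-5.1962,-0.5000)
J_ω[:, 3] = z_3
entry J[3][3] = 0.8660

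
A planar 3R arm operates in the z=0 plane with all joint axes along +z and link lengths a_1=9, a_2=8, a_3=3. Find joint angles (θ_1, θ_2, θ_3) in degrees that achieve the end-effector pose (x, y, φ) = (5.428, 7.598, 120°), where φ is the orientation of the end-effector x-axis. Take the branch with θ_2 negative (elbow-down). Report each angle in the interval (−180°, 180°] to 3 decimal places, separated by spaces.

90.001 -120.002 150.001

wrist centre = target − a_3·(cos φ, sin φ) = (6.9280, 4.9999)
cos θ_2 = (72.9964−9²−8²)/(2·9·8) = -0.5000; θ_2 = -120.0016° (elbow-down)
β = atan2(4.9999,6.9280) = 35.8179°; ψ = atan2(-6.9281,4.9998) = -54.1831°
θ_1 = β − ψ = 90.0010°
θ_3 = φ − θ_1 − θ_2 = 150.0006° (wrapped to (-180°,180°])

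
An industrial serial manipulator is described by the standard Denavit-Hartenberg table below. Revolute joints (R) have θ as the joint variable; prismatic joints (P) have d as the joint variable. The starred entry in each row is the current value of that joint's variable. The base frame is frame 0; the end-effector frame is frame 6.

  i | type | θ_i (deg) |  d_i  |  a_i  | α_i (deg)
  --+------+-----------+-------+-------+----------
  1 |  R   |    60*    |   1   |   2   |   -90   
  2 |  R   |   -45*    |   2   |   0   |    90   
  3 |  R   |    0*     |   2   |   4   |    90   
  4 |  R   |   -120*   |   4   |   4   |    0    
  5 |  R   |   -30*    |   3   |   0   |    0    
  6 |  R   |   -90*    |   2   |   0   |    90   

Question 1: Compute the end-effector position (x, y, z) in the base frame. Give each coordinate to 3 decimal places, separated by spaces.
8.287 0.353 1.379

after link 1: o_1 = (1.0000, 1.7321, 1.0000)
after link 2: o_2 = (-0.7321, 2.7321, 1.0000)
after link 3: o_3 = (-0.0249, 3.9568, 5.2426)
after link 4: o_4 = (3.9568, 2.8534, 1.3789)
after link 5: o_5 = (6.5549, 1.3534, 1.3789)
after link 6: o_6 = (8.2869, 0.3534, 1.3789)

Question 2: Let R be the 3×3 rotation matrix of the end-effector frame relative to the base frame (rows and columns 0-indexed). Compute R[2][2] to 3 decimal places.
0.966

End-effector z-axis (col 2 of R) = (0.1294,0.2241,0.9659)
R[2][2] = 0.9659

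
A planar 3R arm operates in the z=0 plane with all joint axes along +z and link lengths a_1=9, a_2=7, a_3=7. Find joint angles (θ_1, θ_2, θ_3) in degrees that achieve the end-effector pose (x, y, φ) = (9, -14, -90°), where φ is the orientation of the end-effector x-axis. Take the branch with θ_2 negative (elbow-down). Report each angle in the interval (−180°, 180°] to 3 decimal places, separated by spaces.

0.000 -90.000 0.000

wrist centre = target − a_3·(cos φ, sin φ) = (9.0000, -7.0000)
cos θ_2 = (130.0000−9²−7²)/(2·9·7) = 0.0000; θ_2 = -90.0000° (elbow-down)
β = atan2(-7.0000,9.0000) = -37.8750°; ψ = atan2(-7.0000,9.0000) = -37.8750°
θ_1 = β − ψ = 0.0000°
θ_3 = φ − θ_1 − θ_2 = 0.0000° (wrapped to (-180°,180°])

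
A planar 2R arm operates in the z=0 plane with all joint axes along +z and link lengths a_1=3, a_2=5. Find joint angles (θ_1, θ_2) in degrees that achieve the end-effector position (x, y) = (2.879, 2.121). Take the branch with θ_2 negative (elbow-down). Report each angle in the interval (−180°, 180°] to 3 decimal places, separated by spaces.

134.991 -134.999

cos θ_2 = (12.7873−3²−5²)/(2·3·5) = -0.7071; θ_2 = -134.9987° (elbow-down)
β = atan2(2.1210,2.8790) = 36.3796°; ψ = atan2(-3.5356,-0.5355) = -98.6117°
θ_1 = β − ψ = 134.9913°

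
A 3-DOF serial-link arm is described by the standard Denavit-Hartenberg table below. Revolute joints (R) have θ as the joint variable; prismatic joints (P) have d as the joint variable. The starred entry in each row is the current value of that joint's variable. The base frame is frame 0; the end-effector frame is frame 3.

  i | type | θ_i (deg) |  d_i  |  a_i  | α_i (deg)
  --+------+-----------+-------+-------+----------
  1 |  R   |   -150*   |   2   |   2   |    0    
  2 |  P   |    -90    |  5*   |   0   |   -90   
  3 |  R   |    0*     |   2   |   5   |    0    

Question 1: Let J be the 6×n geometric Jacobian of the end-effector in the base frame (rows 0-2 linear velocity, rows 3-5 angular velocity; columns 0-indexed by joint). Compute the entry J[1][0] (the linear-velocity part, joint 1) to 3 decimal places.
axis z_0 = ẑ; lever o_n−o_0 = (-5.9641,2.3301,7.0000)
cross product → J_v[:, 0] = (-2.3301,-5.9641,0.0000)
J_ω[:, 0] = z_0
entry J[1][0] = -5.9641

-5.964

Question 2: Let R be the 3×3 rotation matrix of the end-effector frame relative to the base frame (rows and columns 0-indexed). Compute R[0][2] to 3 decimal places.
End-effector z-axis (col 2 of R) = (-0.8660,-0.5000,0.0000)
R[0][2] = -0.8660

-0.866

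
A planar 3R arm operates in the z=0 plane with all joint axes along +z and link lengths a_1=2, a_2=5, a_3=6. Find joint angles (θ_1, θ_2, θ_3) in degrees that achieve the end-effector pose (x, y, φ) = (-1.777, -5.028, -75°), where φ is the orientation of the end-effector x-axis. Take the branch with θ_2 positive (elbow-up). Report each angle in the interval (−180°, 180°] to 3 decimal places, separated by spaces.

wrist centre = target − a_3·(cos φ, sin φ) = (-3.3299, 0.7676)
cos θ_2 = (11.6775−2²−5²)/(2·2·5) = -0.8661; θ_2 = 150.0116° (elbow-up)
β = atan2(0.7676,-3.3299) = 167.0199°; ψ = atan2(2.4991,-2.3306) = 133.0020°
θ_1 = β − ψ = 34.0179°
θ_3 = φ − θ_1 − θ_2 = 100.9705° (wrapped to (-180°,180°])

34.018 150.012 100.971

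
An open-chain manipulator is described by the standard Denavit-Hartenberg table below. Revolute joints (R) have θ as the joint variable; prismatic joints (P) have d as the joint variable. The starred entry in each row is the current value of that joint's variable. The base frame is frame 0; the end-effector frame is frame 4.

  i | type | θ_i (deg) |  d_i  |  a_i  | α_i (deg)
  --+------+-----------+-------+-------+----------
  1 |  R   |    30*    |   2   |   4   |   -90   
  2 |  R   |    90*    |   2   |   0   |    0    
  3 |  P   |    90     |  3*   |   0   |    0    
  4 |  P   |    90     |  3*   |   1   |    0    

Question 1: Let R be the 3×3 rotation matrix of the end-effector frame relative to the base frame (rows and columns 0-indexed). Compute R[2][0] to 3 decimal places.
1.000

End-effector x-axis (col 0 of R) = (-0.0000,-0.0000,1.0000)
R[2][0] = 1.0000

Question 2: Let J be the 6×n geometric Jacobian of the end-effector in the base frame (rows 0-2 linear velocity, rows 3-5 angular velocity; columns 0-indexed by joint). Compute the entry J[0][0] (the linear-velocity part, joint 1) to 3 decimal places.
-8.928

axis z_0 = ẑ; lever o_n−o_0 = (-0.5359,8.9282,3.0000)
cross product → J_v[:, 0] = (-8.9282,-0.5359,0.0000)
J_ω[:, 0] = z_0
entry J[0][0] = -8.9282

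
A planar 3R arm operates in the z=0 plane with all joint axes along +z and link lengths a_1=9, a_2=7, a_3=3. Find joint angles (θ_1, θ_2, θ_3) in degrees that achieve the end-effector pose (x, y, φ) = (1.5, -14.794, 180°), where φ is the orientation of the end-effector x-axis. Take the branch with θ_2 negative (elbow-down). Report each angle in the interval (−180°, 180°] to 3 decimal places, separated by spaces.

wrist centre = target − a_3·(cos φ, sin φ) = (4.5000, -14.7940)
cos θ_2 = (239.1124−9²−7²)/(2·9·7) = 0.8660; θ_2 = -30.0062° (elbow-down)
β = atan2(-14.7940,4.5000) = -73.0814°; ψ = atan2(-3.5007,15.0618) = -13.0843°
θ_1 = β − ψ = -59.9971°
θ_3 = φ − θ_1 − θ_2 = -89.9968° (wrapped to (-180°,180°])

-59.997 -30.006 -89.997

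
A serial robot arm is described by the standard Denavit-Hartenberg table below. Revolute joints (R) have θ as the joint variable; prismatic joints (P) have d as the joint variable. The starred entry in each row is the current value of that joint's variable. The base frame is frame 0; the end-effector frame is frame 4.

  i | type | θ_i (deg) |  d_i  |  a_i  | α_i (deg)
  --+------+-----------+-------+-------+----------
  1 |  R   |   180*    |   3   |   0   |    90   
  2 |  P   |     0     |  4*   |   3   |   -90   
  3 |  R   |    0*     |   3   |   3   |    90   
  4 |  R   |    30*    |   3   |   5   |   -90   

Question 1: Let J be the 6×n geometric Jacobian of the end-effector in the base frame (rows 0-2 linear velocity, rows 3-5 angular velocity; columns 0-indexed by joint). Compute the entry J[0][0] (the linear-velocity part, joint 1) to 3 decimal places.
axis z_0 = ẑ; lever o_n−o_0 = (-10.3301,7.0000,8.5000)
cross product → J_v[:, 0] = (-7.0000,-10.3301,0.0000)
J_ω[:, 0] = z_0
entry J[0][0] = -7.0000

-7.000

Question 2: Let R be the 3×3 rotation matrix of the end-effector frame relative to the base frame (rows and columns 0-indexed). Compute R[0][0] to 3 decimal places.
-0.866

End-effector x-axis (col 0 of R) = (-0.8660,0.0000,0.5000)
R[0][0] = -0.8660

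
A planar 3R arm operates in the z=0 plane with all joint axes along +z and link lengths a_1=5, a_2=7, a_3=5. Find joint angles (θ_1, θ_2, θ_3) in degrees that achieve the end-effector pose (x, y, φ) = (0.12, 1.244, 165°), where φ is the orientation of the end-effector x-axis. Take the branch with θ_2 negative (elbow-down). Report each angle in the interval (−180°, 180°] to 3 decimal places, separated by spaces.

wrist centre = target − a_3·(cos φ, sin φ) = (4.9496, -0.0501)
cos θ_2 = (24.5013−5²−7²)/(2·5·7) = -0.7071; θ_2 = -135.0014° (elbow-down)
β = atan2(-0.0501,4.9496) = -0.5799°; ψ = atan2(-4.9496,0.0501) = -89.4197°
θ_1 = β − ψ = 88.8398°
θ_3 = φ − θ_1 − θ_2 = -148.8384° (wrapped to (-180°,180°])

88.840 -135.001 -148.838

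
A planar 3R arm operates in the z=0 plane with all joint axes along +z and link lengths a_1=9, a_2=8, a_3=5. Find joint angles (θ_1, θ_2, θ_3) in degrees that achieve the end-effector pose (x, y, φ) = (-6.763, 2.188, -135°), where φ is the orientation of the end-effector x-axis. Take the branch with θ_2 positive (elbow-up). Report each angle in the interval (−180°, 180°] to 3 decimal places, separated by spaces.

wrist centre = target − a_3·(cos φ, sin φ) = (-3.2275, 5.7235)
cos θ_2 = (43.1754−9²−8²)/(2·9·8) = -0.7071; θ_2 = 135.0007° (elbow-up)
β = atan2(5.7235,-3.2275) = 119.4184°; ψ = atan2(5.6568,3.3431) = 59.4175°
θ_1 = β − ψ = 60.0008°
θ_3 = φ − θ_1 − θ_2 = 29.9984° (wrapped to (-180°,180°])

60.001 135.001 29.998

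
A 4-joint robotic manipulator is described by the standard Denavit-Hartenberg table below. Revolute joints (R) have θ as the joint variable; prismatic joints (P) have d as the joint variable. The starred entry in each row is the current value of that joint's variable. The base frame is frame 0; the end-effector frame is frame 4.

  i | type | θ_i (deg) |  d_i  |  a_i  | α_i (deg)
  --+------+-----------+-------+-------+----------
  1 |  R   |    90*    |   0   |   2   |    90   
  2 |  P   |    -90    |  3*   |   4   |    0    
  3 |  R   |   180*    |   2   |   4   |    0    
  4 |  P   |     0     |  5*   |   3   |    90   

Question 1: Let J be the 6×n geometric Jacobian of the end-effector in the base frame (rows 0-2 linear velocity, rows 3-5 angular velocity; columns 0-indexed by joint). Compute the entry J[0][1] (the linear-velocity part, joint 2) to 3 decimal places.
1.000

prismatic axis z_1 = (1.0000,-0.0000,0.0000)
J_v[:, 1] = z_1; J_ω[:, 1] = (0,0,0)
entry J[0][1] = 1.0000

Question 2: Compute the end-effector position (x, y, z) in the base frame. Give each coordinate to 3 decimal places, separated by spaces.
after link 1: o_1 = (0.0000, 2.0000, 0.0000)
after link 2: o_2 = (3.0000, 2.0000, -4.0000)
after link 3: o_3 = (5.0000, 2.0000, 0.0000)
after link 4: o_4 = (10.0000, 2.0000, 3.0000)

10.000 2.000 3.000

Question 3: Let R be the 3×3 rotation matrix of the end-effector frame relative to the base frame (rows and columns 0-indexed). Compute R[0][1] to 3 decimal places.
End-effector y-axis (col 1 of R) = (1.0000,-0.0000,0.0000)
R[0][1] = 1.0000

1.000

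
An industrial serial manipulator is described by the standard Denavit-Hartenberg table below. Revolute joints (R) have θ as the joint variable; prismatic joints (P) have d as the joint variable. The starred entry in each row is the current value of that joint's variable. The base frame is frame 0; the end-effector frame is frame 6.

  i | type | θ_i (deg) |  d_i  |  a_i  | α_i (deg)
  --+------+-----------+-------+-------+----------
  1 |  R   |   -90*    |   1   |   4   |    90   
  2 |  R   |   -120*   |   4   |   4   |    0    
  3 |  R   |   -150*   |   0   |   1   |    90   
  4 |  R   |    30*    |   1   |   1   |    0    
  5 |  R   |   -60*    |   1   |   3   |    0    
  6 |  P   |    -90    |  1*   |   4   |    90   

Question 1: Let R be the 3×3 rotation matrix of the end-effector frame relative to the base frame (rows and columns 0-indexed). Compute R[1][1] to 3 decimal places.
-1.000

End-effector y-axis (col 1 of R) = (0.0000,-1.0000,0.0000)
R[1][1] = -1.0000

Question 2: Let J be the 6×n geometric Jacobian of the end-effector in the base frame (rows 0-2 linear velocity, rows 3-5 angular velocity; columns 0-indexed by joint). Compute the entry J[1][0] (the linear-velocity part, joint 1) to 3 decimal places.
0.464

axis z_0 = ẑ; lever o_n−o_0 = (0.4641,-5.0000,0.0000)
cross product → J_v[:, 0] = (5.0000,0.4641,-0.0000)
J_ω[:, 0] = z_0
entry J[1][0] = 0.4641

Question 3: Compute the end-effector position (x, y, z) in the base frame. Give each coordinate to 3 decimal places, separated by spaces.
after link 1: o_1 = (0.0000, -4.0000, 1.0000)
after link 2: o_2 = (-4.0000, -2.0000, -2.4641)
after link 3: o_3 = (-4.0000, -2.0000, -1.4641)
after link 4: o_4 = (-4.5000, -3.0000, -0.5981)
after link 5: o_5 = (-3.0000, -4.0000, 2.0000)
after link 6: o_6 = (0.4641, -5.0000, 0.0000)

0.464 -5.000 0.000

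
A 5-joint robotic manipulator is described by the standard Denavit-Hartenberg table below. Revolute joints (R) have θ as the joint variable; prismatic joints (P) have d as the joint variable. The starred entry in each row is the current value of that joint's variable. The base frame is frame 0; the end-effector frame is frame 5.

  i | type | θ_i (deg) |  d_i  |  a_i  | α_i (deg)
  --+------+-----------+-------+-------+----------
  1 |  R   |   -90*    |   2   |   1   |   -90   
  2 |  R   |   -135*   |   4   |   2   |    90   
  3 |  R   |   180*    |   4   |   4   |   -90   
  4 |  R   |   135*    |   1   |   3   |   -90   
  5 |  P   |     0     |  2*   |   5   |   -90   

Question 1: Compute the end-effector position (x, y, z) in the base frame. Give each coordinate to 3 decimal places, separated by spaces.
3.000 2.414 5.757

after link 1: o_1 = (0.0000, -1.0000, 2.0000)
after link 2: o_2 = (4.0000, 0.4142, 3.4142)
after link 3: o_3 = (4.0000, 0.4142, -2.2426)
after link 4: o_4 = (3.0000, 0.4142, 0.7574)
after link 5: o_5 = (3.0000, 2.4142, 5.7574)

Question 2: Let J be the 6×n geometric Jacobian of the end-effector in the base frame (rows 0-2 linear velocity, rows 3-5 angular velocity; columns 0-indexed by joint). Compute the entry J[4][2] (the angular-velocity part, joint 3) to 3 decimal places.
axis z_2 = (0.0000,0.7071,-0.7071); lever o_n−o_2 = (-1.0000,2.0000,2.3431)
cross product → J_v[:, 2] = (3.0711,0.7071,0.7071)
J_ω[:, 2] = z_2
entry J[4][2] = 0.7071

0.707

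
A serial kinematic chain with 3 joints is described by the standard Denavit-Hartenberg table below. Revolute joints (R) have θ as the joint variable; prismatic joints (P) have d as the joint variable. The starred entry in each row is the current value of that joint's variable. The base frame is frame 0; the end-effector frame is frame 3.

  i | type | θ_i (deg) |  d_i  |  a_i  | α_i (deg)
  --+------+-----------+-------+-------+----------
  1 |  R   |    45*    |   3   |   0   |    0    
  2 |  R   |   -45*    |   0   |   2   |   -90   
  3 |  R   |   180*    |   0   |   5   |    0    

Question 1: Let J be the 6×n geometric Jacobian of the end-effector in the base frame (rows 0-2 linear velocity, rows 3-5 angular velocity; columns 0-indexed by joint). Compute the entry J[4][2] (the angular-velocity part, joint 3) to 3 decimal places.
1.000

axis z_2 = (0.0000,1.0000,0.0000); lever o_n−o_2 = (-5.0000,0.0000,-0.0000)
cross product → J_v[:, 2] = (-0.0000,-0.0000,5.0000)
J_ω[:, 2] = z_2
entry J[4][2] = 1.0000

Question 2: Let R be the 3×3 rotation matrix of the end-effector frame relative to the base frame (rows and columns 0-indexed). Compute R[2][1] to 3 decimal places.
End-effector y-axis (col 1 of R) = (-0.0000,-0.0000,1.0000)
R[2][1] = 1.0000

1.000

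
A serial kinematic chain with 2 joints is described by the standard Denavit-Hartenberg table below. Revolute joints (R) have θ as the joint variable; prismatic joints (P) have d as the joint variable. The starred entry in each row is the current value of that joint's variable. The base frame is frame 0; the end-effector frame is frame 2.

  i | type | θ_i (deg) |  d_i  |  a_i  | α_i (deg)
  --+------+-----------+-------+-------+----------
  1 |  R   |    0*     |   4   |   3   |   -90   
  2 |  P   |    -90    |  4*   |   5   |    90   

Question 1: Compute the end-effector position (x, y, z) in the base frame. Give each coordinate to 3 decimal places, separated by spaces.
3.000 4.000 9.000

after link 1: o_1 = (3.0000, 0.0000, 4.0000)
after link 2: o_2 = (3.0000, 4.0000, 9.0000)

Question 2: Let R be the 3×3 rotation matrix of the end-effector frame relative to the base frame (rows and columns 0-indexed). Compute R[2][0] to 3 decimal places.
End-effector x-axis (col 0 of R) = (0.0000,-0.0000,1.0000)
R[2][0] = 1.0000

1.000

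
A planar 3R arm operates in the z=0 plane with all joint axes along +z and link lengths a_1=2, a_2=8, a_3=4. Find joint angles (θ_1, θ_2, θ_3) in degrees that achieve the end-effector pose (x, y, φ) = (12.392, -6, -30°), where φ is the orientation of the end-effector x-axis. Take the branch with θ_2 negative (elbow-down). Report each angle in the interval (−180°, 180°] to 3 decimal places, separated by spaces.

wrist centre = target − a_3·(cos φ, sin φ) = (8.9279, -4.0000)
cos θ_2 = (95.7074−2²−8²)/(2·2·8) = 0.8659; θ_2 = -30.0195° (elbow-down)
β = atan2(-4.0000,8.9279) = -24.1340°; ψ = atan2(-4.0024,8.9268) = -24.1491°
θ_1 = β − ψ = 0.0151°
θ_3 = φ − θ_1 − θ_2 = 0.0044° (wrapped to (-180°,180°])

0.015 -30.019 0.004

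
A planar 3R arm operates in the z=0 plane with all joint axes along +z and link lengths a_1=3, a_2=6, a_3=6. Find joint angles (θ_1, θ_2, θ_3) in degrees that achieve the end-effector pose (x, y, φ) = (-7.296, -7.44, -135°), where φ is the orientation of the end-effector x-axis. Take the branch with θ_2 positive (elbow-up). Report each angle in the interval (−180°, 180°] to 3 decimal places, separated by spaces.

120.000 134.996 -29.996

wrist centre = target − a_3·(cos φ, sin φ) = (-3.0534, -3.1974)
cos θ_2 = (19.5461−3²−6²)/(2·3·6) = -0.7071; θ_2 = 134.9956° (elbow-up)
β = atan2(-3.1974,-3.0534) = -133.6803°; ψ = atan2(4.2430,-1.2423) = 106.3197°
θ_1 = β − ψ = -240.0000°
θ_3 = φ − θ_1 − θ_2 = -29.9956° (wrapped to (-180°,180°])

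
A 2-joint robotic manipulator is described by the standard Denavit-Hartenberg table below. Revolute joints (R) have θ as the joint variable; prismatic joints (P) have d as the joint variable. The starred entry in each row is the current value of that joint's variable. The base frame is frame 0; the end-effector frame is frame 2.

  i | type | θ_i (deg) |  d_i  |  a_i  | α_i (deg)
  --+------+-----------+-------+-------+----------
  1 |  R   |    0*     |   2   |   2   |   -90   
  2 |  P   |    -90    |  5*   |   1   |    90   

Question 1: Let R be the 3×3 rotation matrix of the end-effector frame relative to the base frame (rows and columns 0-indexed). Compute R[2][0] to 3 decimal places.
1.000

End-effector x-axis (col 0 of R) = (0.0000,-0.0000,1.0000)
R[2][0] = 1.0000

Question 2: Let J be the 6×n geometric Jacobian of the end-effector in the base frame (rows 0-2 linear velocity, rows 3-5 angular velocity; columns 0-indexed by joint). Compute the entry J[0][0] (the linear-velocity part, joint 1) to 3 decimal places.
-5.000

axis z_0 = ẑ; lever o_n−o_0 = (2.0000,5.0000,3.0000)
cross product → J_v[:, 0] = (-5.0000,2.0000,0.0000)
J_ω[:, 0] = z_0
entry J[0][0] = -5.0000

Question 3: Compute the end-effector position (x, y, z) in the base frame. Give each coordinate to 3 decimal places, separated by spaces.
2.000 5.000 3.000

after link 1: o_1 = (2.0000, 0.0000, 2.0000)
after link 2: o_2 = (2.0000, 5.0000, 3.0000)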